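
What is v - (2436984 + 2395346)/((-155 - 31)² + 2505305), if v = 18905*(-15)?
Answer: -720257258405/2539901 ≈ -2.8358e+5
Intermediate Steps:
v = -283575
v - (2436984 + 2395346)/((-155 - 31)² + 2505305) = -283575 - (2436984 + 2395346)/((-155 - 31)² + 2505305) = -283575 - 4832330/((-186)² + 2505305) = -283575 - 4832330/(34596 + 2505305) = -283575 - 4832330/2539901 = -720257258405/2539901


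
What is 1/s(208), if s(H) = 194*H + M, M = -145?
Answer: 1/40207 ≈ 2.4871e-5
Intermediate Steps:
s(H) = -145 + 194*H (s(H) = 194*H - 145 = -145 + 194*H)
1/s(208) = 1/(-145 + 194*208) = 1/(-145 + 40352) = 1/40207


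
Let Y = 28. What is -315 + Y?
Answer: -287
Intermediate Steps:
-315 + Y = -315 + 28 = -287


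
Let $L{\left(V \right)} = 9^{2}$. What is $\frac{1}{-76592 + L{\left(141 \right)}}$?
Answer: $- \frac{1}{76511} \approx -1.307 \cdot 10^{-5}$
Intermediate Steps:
$L{\left(V \right)} = 81$
$\frac{1}{-76592 + L{\left(141 \right)}} = \frac{1}{-76592 + 81} = \frac{1}{-76511} = - \frac{1}{76511}$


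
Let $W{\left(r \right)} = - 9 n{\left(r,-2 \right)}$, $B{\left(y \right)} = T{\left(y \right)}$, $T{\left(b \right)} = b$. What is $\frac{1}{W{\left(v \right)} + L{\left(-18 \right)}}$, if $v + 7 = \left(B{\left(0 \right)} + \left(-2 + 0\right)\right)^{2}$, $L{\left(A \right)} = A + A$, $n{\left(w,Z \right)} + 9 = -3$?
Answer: $\frac{1}{72} \approx 0.013889$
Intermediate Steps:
$B{\left(y \right)} = y$
$n{\left(w,Z \right)} = -12$ ($n{\left(w,Z \right)} = -9 - 3 = -12$)
$L{\left(A \right)} = 2 A$
$v = -3$ ($v = -7 + \left(0 + \left(-2 + 0\right)\right)^{2} = -7 + \left(0 - 2\right)^{2} = -7 + \left(-2\right)^{2} = -7 + 4 = -3$)
$W{\left(r \right)} = 108$ ($W{\left(r \right)} = \left(-9\right) \left(-12\right) = 108$)
$\frac{1}{W{\left(v \right)} + L{\left(-18 \right)}} = \frac{1}{108 + 2 \left(-18\right)} = \frac{1}{108 - 36} = \frac{1}{72}$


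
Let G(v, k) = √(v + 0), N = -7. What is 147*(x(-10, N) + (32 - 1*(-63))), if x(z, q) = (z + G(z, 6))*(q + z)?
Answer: 38955 - 2499*I*√10 ≈ 38955.0 - 7902.5*I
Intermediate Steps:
G(v, k) = √v
x(z, q) = (q + z)*(z + √z) (x(z, q) = (z + √z)*(q + z) = (q + z)*(z + √z))
147*(x(-10, N) + (32 - 1*(-63))) = 147*(((-10)² + (-10)^(3/2) - 7*(-10) - 7*I*√10) + (32 - 1*(-63))) = 147*((100 - 10*I*√10 + 70 - 7*I*√10) + (32 + 63)) = 147*((100 - 10*I*√10 + 70 - 7*I*√10) + 95) = 147*((170 - 17*I*√10) + 95) = 147*(265 - 17*I*√10) = 38955 - 2499*I*√10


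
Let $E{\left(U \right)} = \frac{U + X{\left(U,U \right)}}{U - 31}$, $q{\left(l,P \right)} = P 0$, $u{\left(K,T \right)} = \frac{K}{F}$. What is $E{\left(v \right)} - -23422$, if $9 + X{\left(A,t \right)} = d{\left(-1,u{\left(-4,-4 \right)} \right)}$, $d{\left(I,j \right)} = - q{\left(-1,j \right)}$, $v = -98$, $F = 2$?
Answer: $\frac{3021545}{129} \approx 23423.0$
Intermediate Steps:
$u{\left(K,T \right)} = \frac{K}{2}$
$q{\left(l,P \right)} = 0$
$d{\left(I,j \right)} = 0$ ($d{\left(I,j \right)} = \left(-1\right) 0 = 0$)
$X{\left(A,t \right)} = -9$ ($X{\left(A,t \right)} = -9 + 0 = -9$)
$E{\left(U \right)} = \frac{-9 + U}{-31 + U}$ ($E{\left(U \right)} = \frac{U - 9}{U - 31} = \frac{-9 + U}{-31 + U}$)
$E{\left(v \right)} - -23422 = \frac{-9 - 98}{-31 - 98} - -23422 = \frac{1}{-129} \left(-107\right) + 23422 = \left(- \frac{1}{129}\right) \left(-107\right) + 23422 = \frac{107}{129} + 23422 = \frac{3021545}{129}$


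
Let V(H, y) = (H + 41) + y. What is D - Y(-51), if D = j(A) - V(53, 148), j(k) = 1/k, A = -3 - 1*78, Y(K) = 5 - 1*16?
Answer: -18712/81 ≈ -231.01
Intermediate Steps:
V(H, y) = 41 + H + y (V(H, y) = (41 + H) + y = 41 + H + y)
Y(K) = -11 (Y(K) = 5 - 16 = -11)
A = -81 (A = -3 - 78 = -81)
D = -19603/81 (D = 1/(-81) - (41 + 53 + 148) = -1/81 - 1*242 = -1/81 - 242 = -19603/81 ≈ -242.01)
D - Y(-51) = -19603/81 - 1*(-11) = -19603/81 + 11 = -18712/81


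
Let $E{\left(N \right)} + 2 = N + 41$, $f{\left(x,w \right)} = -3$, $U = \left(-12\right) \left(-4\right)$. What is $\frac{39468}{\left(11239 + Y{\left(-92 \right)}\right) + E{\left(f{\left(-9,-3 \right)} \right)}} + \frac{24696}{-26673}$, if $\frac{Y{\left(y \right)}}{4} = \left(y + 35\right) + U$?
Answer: $\frac{258390540}{99925949} \approx 2.5858$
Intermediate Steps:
$U = 48$
$Y{\left(y \right)} = 332 + 4 y$ ($Y{\left(y \right)} = 4 \left(\left(y + 35\right) + 48\right) = 4 \left(\left(35 + y\right) + 48\right) = 4 \left(83 + y\right) = 332 + 4 y$)
$E{\left(N \right)} = 39 + N$ ($E{\left(N \right)} = -2 + \left(N + 41\right) = -2 + \left(41 + N\right) = 39 + N$)
$\frac{39468}{\left(11239 + Y{\left(-92 \right)}\right) + E{\left(f{\left(-9,-3 \right)} \right)}} + \frac{24696}{-26673} = \frac{39468}{\left(11239 + \left(332 + 4 \left(-92\right)\right)\right) + \left(39 - 3\right)} + \frac{24696}{-26673} = \frac{39468}{\left(11239 + \left(332 - 368\right)\right) + 36} + 24696 \left(- \frac{1}{26673}\right) = \frac{39468}{\left(11239 - 36\right) + 36} - \frac{8232}{8891} = \frac{39468}{11203 + 36} - \frac{8232}{8891} = \frac{39468}{11239} - \frac{8232}{8891} = \frac{258390540}{99925949}$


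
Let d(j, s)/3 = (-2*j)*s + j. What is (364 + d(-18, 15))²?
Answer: 3724900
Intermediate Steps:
d(j, s) = 3*j - 6*j*s (d(j, s) = 3*((-2*j)*s + j) = 3*(-2*j*s + j) = 3*(j - 2*j*s) = 3*j - 6*j*s)
(364 + d(-18, 15))² = (364 + 3*(-18)*(1 - 2*15))² = (364 + 3*(-18)*(1 - 30))² = (364 + 3*(-18)*(-29))² = (364 + 1566)² = 1930² = 3724900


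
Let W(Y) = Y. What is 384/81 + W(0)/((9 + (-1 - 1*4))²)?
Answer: 128/27 ≈ 4.7407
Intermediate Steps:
384/81 + W(0)/((9 + (-1 - 1*4))²) = 384/81 + 0/((9 + (-1 - 1*4))²) = 384*(1/81) + 0/((9 + (-1 - 4))²) = 128/27 + 0/((9 - 5)²) = 128/27 + 0/(4²) = 128/27 + 0/16 = 128/27 + 0*(1/16) = 128/27 + 0 = 128/27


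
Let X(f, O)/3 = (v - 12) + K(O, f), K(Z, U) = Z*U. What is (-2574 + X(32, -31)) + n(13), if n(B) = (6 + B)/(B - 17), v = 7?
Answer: -22279/4 ≈ -5569.8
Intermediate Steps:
K(Z, U) = U*Z
n(B) = (6 + B)/(-17 + B)
X(f, O) = -15 + 3*O*f (X(f, O) = 3*((7 - 12) + f*O) = 3*(-5 + O*f) = -15 + 3*O*f)
(-2574 + X(32, -31)) + n(13) = (-2574 + (-15 + 3*(-31)*32)) + (6 + 13)/(-17 + 13) = (-2574 + (-15 - 2976)) + 19/(-4) = (-2574 - 2991) - ¼*19 = -5565 - 19/4 = -22279/4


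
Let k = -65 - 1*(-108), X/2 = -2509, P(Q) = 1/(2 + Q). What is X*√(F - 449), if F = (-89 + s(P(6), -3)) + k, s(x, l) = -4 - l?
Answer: -20072*I*√31 ≈ -1.1176e+5*I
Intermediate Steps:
X = -5018 (X = 2*(-2509) = -5018)
k = 43 (k = -65 + 108 = 43)
F = -47 (F = (-89 + (-4 - 1*(-3))) + 43 = (-89 + (-4 + 3)) + 43 = (-89 - 1) + 43 = -90 + 43 = -47)
X*√(F - 449) = -5018*√(-47 - 449) = -20072*I*√31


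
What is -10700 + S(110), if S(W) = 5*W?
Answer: -10150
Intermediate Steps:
-10700 + S(110) = -10700 + 5*110 = -10700 + 550 = -10150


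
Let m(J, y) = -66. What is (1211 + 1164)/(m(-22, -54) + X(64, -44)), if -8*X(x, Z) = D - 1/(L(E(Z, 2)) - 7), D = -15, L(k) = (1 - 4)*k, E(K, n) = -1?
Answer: -76000/2053 ≈ -37.019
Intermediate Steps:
L(k) = -3*k
X(x, Z) = 59/32 (X(x, Z) = -(-15 - 1/(-3*(-1) - 7))/8 = -(-15 - 1/(3 - 7))/8 = -(-15 - 1/(-4))/8 = -(-15 - 1*(-¼))/8 = -(-15 + ¼)/8 = -⅛*(-59/4) = 59/32)
(1211 + 1164)/(m(-22, -54) + X(64, -44)) = (1211 + 1164)/(-66 + 59/32) = 2375/(-2053/32) = 2375*(-32/2053) = -76000/2053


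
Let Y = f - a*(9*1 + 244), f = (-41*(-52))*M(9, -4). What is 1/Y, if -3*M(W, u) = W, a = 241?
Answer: -1/67369 ≈ -1.4844e-5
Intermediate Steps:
M(W, u) = -W/3
f = -6396 (f = (-41*(-52))*(-⅓*9) = 2132*(-3) = -6396)
Y = -67369 (Y = -6396 - 241*(9*1 + 244) = -6396 - 241*(9 + 244) = -6396 - 241*253 = -6396 - 1*60973 = -6396 - 60973 = -67369)
1/Y = 1/(-67369) = -1/67369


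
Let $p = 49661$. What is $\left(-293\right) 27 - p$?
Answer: $-57572$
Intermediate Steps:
$\left(-293\right) 27 - p = \left(-293\right) 27 - 49661 = -7911 - 49661 = -57572$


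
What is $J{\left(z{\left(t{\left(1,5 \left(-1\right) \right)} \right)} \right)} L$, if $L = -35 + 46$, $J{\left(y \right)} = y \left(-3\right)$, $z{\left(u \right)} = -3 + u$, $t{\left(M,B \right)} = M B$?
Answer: $264$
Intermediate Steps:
$t{\left(M,B \right)} = B M$
$J{\left(y \right)} = - 3 y$
$L = 11$
$J{\left(z{\left(t{\left(1,5 \left(-1\right) \right)} \right)} \right)} L = - 3 \left(-3 + 5 \left(-1\right) 1\right) 11 = - 3 \left(-3 - 5\right) 11 = \left(-3\right) \left(-8\right) 11 = 24 \cdot 11 = 264$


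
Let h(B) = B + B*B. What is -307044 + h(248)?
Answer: -245292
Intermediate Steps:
h(B) = B + B**2
-307044 + h(248) = -307044 + 248*(1 + 248) = -307044 + 248*249 = -307044 + 61752 = -245292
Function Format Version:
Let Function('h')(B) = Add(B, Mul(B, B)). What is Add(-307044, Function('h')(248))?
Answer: -245292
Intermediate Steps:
Function('h')(B) = Add(B, Pow(B, 2))
Add(-307044, Function('h')(248)) = Add(-307044, Mul(248, Add(1, 248))) = Add(-307044, Mul(248, 249)) = Add(-307044, 61752) = -245292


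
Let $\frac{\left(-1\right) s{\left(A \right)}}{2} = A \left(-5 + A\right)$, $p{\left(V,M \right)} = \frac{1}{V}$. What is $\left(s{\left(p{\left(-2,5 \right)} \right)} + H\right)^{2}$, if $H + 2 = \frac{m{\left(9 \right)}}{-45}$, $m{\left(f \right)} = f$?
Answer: $\frac{5929}{100} \approx 59.29$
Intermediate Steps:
$s{\left(A \right)} = - 2 A \left(-5 + A\right)$
$H = - \frac{11}{5}$ ($H = -2 + \frac{9}{-45} = -2 + 9 \left(- \frac{1}{45}\right) = -2 - \frac{1}{5} = - \frac{11}{5} \approx -2.2$)
$\left(s{\left(p{\left(-2,5 \right)} \right)} + H\right)^{2} = \left(\frac{2 \left(5 - \frac{1}{-2}\right)}{-2} - \frac{11}{5}\right)^{2} = \left(2 \left(- \frac{1}{2}\right) \left(5 - - \frac{1}{2}\right) - \frac{11}{5}\right)^{2} = \left(2 \left(- \frac{1}{2}\right) \left(5 + \frac{1}{2}\right) - \frac{11}{5}\right)^{2} = \left(2 \left(- \frac{1}{2}\right) \frac{11}{2} - \frac{11}{5}\right)^{2} = \left(- \frac{11}{2} - \frac{11}{5}\right)^{2} = \left(- \frac{77}{10}\right)^{2} = \frac{5929}{100}$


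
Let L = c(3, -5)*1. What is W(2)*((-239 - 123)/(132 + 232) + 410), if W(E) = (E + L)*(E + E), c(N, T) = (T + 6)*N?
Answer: 744390/91 ≈ 8180.1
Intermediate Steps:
c(N, T) = N*(6 + T) (c(N, T) = (6 + T)*N = N*(6 + T))
L = 3 (L = (3*(6 - 5))*1 = (3*1)*1 = 3*1 = 3)
W(E) = 2*E*(3 + E) (W(E) = (E + 3)*(E + E) = (3 + E)*(2*E) = 2*E*(3 + E))
W(2)*((-239 - 123)/(132 + 232) + 410) = (2*2*(3 + 2))*((-239 - 123)/(132 + 232) + 410) = (2*2*5)*(-362/364 + 410) = 20*(-362*1/364 + 410) = 20*(-181/182 + 410) = 20*(74439/182) = 744390/91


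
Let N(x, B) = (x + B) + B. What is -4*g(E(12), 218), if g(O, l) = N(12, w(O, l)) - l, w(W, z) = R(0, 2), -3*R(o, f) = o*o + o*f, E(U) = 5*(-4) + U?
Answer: 824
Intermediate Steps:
E(U) = -20 + U
R(o, f) = -o²/3 - f*o/3 (R(o, f) = -(o*o + o*f)/3 = -(o² + f*o)/3 = -o²/3 - f*o/3)
w(W, z) = 0 (w(W, z) = -⅓*0*(2 + 0) = -⅓*0*2 = 0)
N(x, B) = x + 2*B (N(x, B) = (B + x) + B = x + 2*B)
g(O, l) = 12 - l (g(O, l) = (12 + 2*0) - l = (12 + 0) - l = 12 - l)
-4*g(E(12), 218) = -4*(12 - 1*218) = -4*(12 - 218) = -4*(-206) = 824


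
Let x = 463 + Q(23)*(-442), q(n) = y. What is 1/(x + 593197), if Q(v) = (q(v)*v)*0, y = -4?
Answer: 1/593660 ≈ 1.6845e-6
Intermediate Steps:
q(n) = -4
Q(v) = 0 (Q(v) = -4*v*0 = 0)
x = 463 (x = 463 + 0*(-442) = 463 + 0 = 463)
1/(x + 593197) = 1/(463 + 593197) = 1/593660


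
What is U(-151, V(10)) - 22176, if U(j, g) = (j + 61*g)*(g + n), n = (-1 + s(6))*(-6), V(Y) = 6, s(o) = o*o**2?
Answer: -298236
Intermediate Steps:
s(o) = o**3
n = -1290 (n = (-1 + 6**3)*(-6) = (-1 + 216)*(-6) = 215*(-6) = -1290)
U(j, g) = (-1290 + g)*(j + 61*g) (U(j, g) = (j + 61*g)*(g - 1290) = (j + 61*g)*(-1290 + g) = (-1290 + g)*(j + 61*g))
U(-151, V(10)) - 22176 = (-78690*6 - 1290*(-151) + 61*6**2 + 6*(-151)) - 22176 = (-472140 + 194790 + 61*36 - 906) - 22176 = (-472140 + 194790 + 2196 - 906) - 22176 = -276060 - 22176 = -298236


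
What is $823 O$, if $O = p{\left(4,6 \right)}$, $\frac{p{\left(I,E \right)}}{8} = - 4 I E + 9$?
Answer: $-572808$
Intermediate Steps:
$p{\left(I,E \right)} = 72 - 32 E I$ ($p{\left(I,E \right)} = 8 \left(- 4 I E + 9\right) = 8 \left(- 4 E I + 9\right) = 8 \left(9 - 4 E I\right) = 72 - 32 E I$)
$O = -696$ ($O = 72 - 192 \cdot 4 = 72 - 768 = -696$)
$823 O = 823 \left(-696\right) = -572808$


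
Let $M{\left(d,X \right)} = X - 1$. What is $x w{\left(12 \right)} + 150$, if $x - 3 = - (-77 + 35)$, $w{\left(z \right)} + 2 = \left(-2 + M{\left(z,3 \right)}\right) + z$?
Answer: $600$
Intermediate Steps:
$M{\left(d,X \right)} = -1 + X$
$w{\left(z \right)} = -2 + z$ ($w{\left(z \right)} = -2 + \left(\left(-2 + \left(-1 + 3\right)\right) + z\right) = -2 + \left(\left(-2 + 2\right) + z\right) = -2 + \left(0 + z\right) = -2 + z$)
$x = 45$ ($x = 3 - \left(-77 + 35\right) = 3 - -42 = 3 + 42 = 45$)
$x w{\left(12 \right)} + 150 = 45 \left(-2 + 12\right) + 150 = 45 \cdot 10 + 150 = 450 + 150 = 600$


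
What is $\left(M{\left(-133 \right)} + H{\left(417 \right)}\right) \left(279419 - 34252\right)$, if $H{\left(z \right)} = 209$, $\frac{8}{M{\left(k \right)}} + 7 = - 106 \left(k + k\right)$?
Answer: $\frac{1444403587003}{28189} \approx 5.124 \cdot 10^{7}$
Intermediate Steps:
$M{\left(k \right)} = \frac{8}{-7 - 212 k}$ ($M{\left(k \right)} = \frac{8}{-7 - 106 \left(k + k\right)} = \frac{8}{-7 - 106 \cdot 2 k} = \frac{8}{-7 - 212 k}$)
$\left(M{\left(-133 \right)} + H{\left(417 \right)}\right) \left(279419 - 34252\right) = \left(- \frac{8}{7 + 212 \left(-133\right)} + 209\right) \left(279419 - 34252\right) = \left(- \frac{8}{7 - 28196} + 209\right) 245167 = \left(- \frac{8}{-28189} + 209\right) 245167 = \left(\left(-8\right) \left(- \frac{1}{28189}\right) + 209\right) 245167 = \left(\frac{8}{28189} + 209\right) 245167 = \frac{5891509}{28189} \cdot 245167 = \frac{1444403587003}{28189}$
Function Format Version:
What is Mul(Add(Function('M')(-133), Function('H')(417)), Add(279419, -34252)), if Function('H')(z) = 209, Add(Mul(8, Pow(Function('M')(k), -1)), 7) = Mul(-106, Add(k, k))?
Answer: Rational(1444403587003, 28189) ≈ 5.1240e+7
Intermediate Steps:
Function('M')(k) = Mul(8, Pow(Add(-7, Mul(-212, k)), -1)) (Function('M')(k) = Mul(8, Pow(Add(-7, Mul(-106, Add(k, k))), -1)) = Mul(8, Pow(Add(-7, Mul(-106, Mul(2, k))), -1)) = Mul(8, Pow(Add(-7, Mul(-212, k)), -1)))
Mul(Add(Function('M')(-133), Function('H')(417)), Add(279419, -34252)) = Mul(Add(Mul(-8, Pow(Add(7, Mul(212, -133)), -1)), 209), Add(279419, -34252)) = Mul(Add(Mul(-8, Pow(Add(7, -28196), -1)), 209), 245167) = Mul(Add(Mul(-8, Pow(-28189, -1)), 209), 245167) = Mul(Add(Mul(-8, Rational(-1, 28189)), 209), 245167) = Mul(Add(Rational(8, 28189), 209), 245167) = Mul(Rational(5891509, 28189), 245167) = Rational(1444403587003, 28189)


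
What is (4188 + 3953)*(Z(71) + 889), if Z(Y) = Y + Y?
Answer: 8393371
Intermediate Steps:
Z(Y) = 2*Y
(4188 + 3953)*(Z(71) + 889) = (4188 + 3953)*(2*71 + 889) = 8141*(142 + 889) = 8141*1031 = 8393371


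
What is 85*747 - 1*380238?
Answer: -316743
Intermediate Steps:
85*747 - 1*380238 = 63495 - 380238 = -316743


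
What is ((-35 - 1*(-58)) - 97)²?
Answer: 5476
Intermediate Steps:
((-35 - 1*(-58)) - 97)² = ((-35 + 58) - 97)² = (23 - 97)² = (-74)² = 5476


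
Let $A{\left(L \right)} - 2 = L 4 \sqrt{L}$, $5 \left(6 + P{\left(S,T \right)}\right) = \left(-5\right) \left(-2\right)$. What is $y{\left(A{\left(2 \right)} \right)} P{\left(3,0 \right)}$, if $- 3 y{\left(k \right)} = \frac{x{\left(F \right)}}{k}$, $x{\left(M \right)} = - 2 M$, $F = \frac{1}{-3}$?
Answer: $- \frac{4}{279} + \frac{16 \sqrt{2}}{279} \approx 0.066765$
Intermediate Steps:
$P{\left(S,T \right)} = -4$ ($P{\left(S,T \right)} = -6 + \frac{\left(-5\right) \left(-2\right)}{5} = -6 + \frac{1}{5} \cdot 10 = -6 + 2 = -4$)
$F = - \frac{1}{3} \approx -0.33333$
$A{\left(L \right)} = 2 + 4 L^{\frac{3}{2}}$ ($A{\left(L \right)} = 2 + L 4 \sqrt{L} = 2 + 4 L \sqrt{L} = 2 + 4 L^{\frac{3}{2}}$)
$y{\left(k \right)} = - \frac{2}{9 k}$ ($y{\left(k \right)} = - \frac{\left(-2\right) \left(- \frac{1}{3}\right) \frac{1}{k}}{3} = - \frac{\frac{2}{3} \frac{1}{k}}{3} = - \frac{2}{9 k}$)
$y{\left(A{\left(2 \right)} \right)} P{\left(3,0 \right)} = - \frac{2}{9 \left(2 + 4 \cdot 2^{\frac{3}{2}}\right)} \left(-4\right) = - \frac{2}{9 \left(2 + 4 \cdot 2 \sqrt{2}\right)} \left(-4\right) = - \frac{2}{9 \left(2 + 8 \sqrt{2}\right)} \left(-4\right) = \frac{8}{9 \left(2 + 8 \sqrt{2}\right)}$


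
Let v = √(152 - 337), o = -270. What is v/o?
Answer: -I*√185/270 ≈ -0.050376*I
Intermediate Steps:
v = I*√185 (v = √(-185) = I*√185 ≈ 13.601*I)
v/o = (I*√185)/(-270) = (I*√185)*(-1/270) = -I*√185/270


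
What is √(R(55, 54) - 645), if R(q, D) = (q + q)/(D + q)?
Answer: I*√7651255/109 ≈ 25.377*I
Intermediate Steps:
R(q, D) = 2*q/(D + q) (R(q, D) = (2*q)/(D + q) = 2*q/(D + q))
√(R(55, 54) - 645) = √(2*55/(54 + 55) - 645) = √(2*55/109 - 645) = √(2*55*(1/109) - 645) = √(110/109 - 645) = √(-70195/109) = I*√7651255/109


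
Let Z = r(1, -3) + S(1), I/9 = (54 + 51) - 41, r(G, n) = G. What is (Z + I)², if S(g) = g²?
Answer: 334084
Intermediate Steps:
I = 576 (I = 9*((54 + 51) - 41) = 9*(105 - 41) = 9*64 = 576)
Z = 2 (Z = 1 + 1² = 1 + 1 = 2)
(Z + I)² = (2 + 576)² = 578² = 334084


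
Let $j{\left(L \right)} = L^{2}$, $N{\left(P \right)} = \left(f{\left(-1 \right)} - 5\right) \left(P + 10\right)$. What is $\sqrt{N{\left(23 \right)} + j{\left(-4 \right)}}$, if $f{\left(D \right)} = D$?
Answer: $i \sqrt{182} \approx 13.491 i$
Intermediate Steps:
$N{\left(P \right)} = -60 - 6 P$ ($N{\left(P \right)} = \left(-1 - 5\right) \left(P + 10\right) = - 6 \left(10 + P\right) = -60 - 6 P$)
$\sqrt{N{\left(23 \right)} + j{\left(-4 \right)}} = \sqrt{\left(-60 - 138\right) + \left(-4\right)^{2}} = \sqrt{\left(-60 - 138\right) + 16} = \sqrt{-198 + 16} = \sqrt{-182} = i \sqrt{182}$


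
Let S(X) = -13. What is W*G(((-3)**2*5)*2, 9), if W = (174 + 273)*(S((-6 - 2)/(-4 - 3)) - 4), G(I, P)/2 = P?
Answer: -136782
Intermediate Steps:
G(I, P) = 2*P
W = -7599 (W = (174 + 273)*(-13 - 4) = 447*(-17) = -7599)
W*G(((-3)**2*5)*2, 9) = -15198*9 = -7599*18 = -136782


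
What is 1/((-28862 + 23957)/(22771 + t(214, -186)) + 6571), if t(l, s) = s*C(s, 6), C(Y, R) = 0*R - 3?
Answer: 23329/153289954 ≈ 0.00015219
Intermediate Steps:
C(Y, R) = -3 (C(Y, R) = 0 - 3 = -3)
t(l, s) = -3*s (t(l, s) = s*(-3) = -3*s)
1/((-28862 + 23957)/(22771 + t(214, -186)) + 6571) = 1/((-28862 + 23957)/(22771 - 3*(-186)) + 6571) = 1/(-4905/(22771 + 558) + 6571) = 1/(-4905/23329 + 6571) = 1/(153289954/23329) = 23329/153289954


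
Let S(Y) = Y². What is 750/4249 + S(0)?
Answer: 750/4249 ≈ 0.17651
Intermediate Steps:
750/4249 + S(0) = 750/4249 + 0² = 750*(1/4249) + 0 = 750/4249 + 0 = 750/4249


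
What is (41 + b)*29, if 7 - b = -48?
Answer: 2784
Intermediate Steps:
b = 55 (b = 7 - 1*(-48) = 7 + 48 = 55)
(41 + b)*29 = (41 + 55)*29 = 96*29 = 2784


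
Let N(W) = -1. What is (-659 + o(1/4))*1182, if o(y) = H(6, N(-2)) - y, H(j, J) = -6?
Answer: -1572651/2 ≈ -7.8633e+5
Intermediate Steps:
o(y) = -6 - y
(-659 + o(1/4))*1182 = (-659 + (-6 - 1/4))*1182 = (-659 + (-6 - 1*¼))*1182 = (-659 + (-6 - ¼))*1182 = (-659 - 25/4)*1182 = -2661/4*1182 = -1572651/2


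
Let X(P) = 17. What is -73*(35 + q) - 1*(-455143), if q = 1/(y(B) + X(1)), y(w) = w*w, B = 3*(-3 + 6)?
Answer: 44353551/98 ≈ 4.5259e+5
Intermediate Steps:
B = 9 (B = 3*3 = 9)
y(w) = w**2
q = 1/98 (q = 1/(9**2 + 17) = 1/(81 + 17) = 1/98 ≈ 0.010204)
-73*(35 + q) - 1*(-455143) = -73*(35 + 1/98) - 1*(-455143) = -73*3431/98 + 455143 = -250463/98 + 455143 = 44353551/98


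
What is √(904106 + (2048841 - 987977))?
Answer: 3*√218330 ≈ 1401.8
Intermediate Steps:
√(904106 + (2048841 - 987977)) = √(904106 + 1060864) = √1964970 = 3*√218330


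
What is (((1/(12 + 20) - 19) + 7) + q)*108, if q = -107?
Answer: -102789/8 ≈ -12849.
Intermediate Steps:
(((1/(12 + 20) - 19) + 7) + q)*108 = (((1/(12 + 20) - 19) + 7) - 107)*108 = (((1/32 - 19) + 7) - 107)*108 = ((-607/32 + 7) - 107)*108 = (-383/32 - 107)*108 = -3807/32*108 = -102789/8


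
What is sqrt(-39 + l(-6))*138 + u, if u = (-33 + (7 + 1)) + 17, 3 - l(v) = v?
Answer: -8 + 138*I*sqrt(30) ≈ -8.0 + 755.86*I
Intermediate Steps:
l(v) = 3 - v
u = -8 (u = (-33 + 8) + 17 = -25 + 17 = -8)
sqrt(-39 + l(-6))*138 + u = sqrt(-39 + (3 - 1*(-6)))*138 - 8 = sqrt(-39 + (3 + 6))*138 - 8 = sqrt(-39 + 9)*138 - 8 = sqrt(-30)*138 - 8 = (I*sqrt(30))*138 - 8 = 138*I*sqrt(30) - 8 = -8 + 138*I*sqrt(30)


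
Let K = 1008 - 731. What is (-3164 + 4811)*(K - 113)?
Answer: 270108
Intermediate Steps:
K = 277
(-3164 + 4811)*(K - 113) = (-3164 + 4811)*(277 - 113) = 1647*164 = 270108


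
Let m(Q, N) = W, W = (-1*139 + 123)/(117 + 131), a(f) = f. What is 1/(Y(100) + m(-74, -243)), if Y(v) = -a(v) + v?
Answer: -31/2 ≈ -15.500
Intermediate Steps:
W = -2/31 (W = (-139 + 123)/248 = -16*1/248 = -2/31 ≈ -0.064516)
m(Q, N) = -2/31
Y(v) = 0 (Y(v) = -v + v = 0)
1/(Y(100) + m(-74, -243)) = 1/(0 - 2/31) = 1/(-2/31) = -31/2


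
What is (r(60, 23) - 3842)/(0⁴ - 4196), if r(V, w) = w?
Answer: 3819/4196 ≈ 0.91015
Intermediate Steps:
(r(60, 23) - 3842)/(0⁴ - 4196) = (23 - 3842)/(0⁴ - 4196) = -3819/(0 - 4196) = -3819/(-4196) = -3819*(-1/4196) = 3819/4196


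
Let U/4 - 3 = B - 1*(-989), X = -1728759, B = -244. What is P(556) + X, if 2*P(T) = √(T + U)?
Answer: -1728759 + √887 ≈ -1.7287e+6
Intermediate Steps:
U = 2992 (U = 12 + 4*(-244 - 1*(-989)) = 12 + 4*(-244 + 989) = 12 + 4*745 = 12 + 2980 = 2992)
P(T) = √(2992 + T)/2 (P(T) = √(T + 2992)/2 = √(2992 + T)/2)
P(556) + X = √(2992 + 556)/2 - 1728759 = √3548/2 - 1728759 = (2*√887)/2 - 1728759 = √887 - 1728759 = -1728759 + √887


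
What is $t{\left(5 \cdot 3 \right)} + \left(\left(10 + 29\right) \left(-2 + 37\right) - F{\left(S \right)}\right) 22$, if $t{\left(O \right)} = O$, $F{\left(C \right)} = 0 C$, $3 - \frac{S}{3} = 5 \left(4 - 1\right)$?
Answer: $30045$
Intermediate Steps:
$S = -36$ ($S = 9 - 3 \cdot 5 \left(4 - 1\right) = 9 - 3 \cdot 5 \cdot 3 = 9 - 45 = -36$)
$F{\left(C \right)} = 0$
$t{\left(5 \cdot 3 \right)} + \left(\left(10 + 29\right) \left(-2 + 37\right) - F{\left(S \right)}\right) 22 = 5 \cdot 3 + \left(\left(10 + 29\right) \left(-2 + 37\right) - 0\right) 22 = 15 + \left(39 \cdot 35 + 0\right) 22 = 15 + \left(1365 + 0\right) 22 = 15 + 1365 \cdot 22 = 15 + 30030 = 30045$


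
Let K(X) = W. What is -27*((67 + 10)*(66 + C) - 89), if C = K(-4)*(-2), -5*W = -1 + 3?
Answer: -682371/5 ≈ -1.3647e+5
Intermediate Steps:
W = -⅖ (W = -(-1 + 3)/5 = -⅕*2 = -⅖ ≈ -0.40000)
K(X) = -⅖
C = ⅘ (C = -⅖*(-2) = ⅘ ≈ 0.80000)
-27*((67 + 10)*(66 + C) - 89) = -27*((67 + 10)*(66 + ⅘) - 89) = -27*(77*(334/5) - 89) = -27*(25718/5 - 89) = -27*25273/5 = -682371/5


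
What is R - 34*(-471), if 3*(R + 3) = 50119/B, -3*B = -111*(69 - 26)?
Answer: 76470622/4773 ≈ 16022.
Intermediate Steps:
B = 1591 (B = -(-37)*(69 - 26) = -(-37)*43 = -⅓*(-4773) = 1591)
R = 35800/4773 (R = -3 + (50119/1591)/3 = -3 + (50119*(1/1591))/3 = -3 + (⅓)*(50119/1591) = -3 + 50119/4773 = 35800/4773 ≈ 7.5005)
R - 34*(-471) = 35800/4773 - 34*(-471) = 35800/4773 + 16014 = 76470622/4773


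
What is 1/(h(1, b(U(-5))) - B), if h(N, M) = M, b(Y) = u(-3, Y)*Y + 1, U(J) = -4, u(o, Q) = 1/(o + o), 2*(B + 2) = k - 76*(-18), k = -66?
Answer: -3/1942 ≈ -0.0015448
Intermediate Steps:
B = 649 (B = -2 + (-66 - 76*(-18))/2 = -2 + (-66 + 1368)/2 = -2 + (½)*1302 = -2 + 651 = 649)
u(o, Q) = 1/(2*o)
b(Y) = 1 - Y/6 (b(Y) = ((½)/(-3))*Y + 1 = ((½)*(-⅓))*Y + 1 = -Y/6 + 1 = 1 - Y/6)
1/(h(1, b(U(-5))) - B) = 1/((1 - ⅙*(-4)) - 1*649) = 1/((1 + ⅔) - 649) = 1/(5/3 - 649) = 1/(-1942/3) = -3/1942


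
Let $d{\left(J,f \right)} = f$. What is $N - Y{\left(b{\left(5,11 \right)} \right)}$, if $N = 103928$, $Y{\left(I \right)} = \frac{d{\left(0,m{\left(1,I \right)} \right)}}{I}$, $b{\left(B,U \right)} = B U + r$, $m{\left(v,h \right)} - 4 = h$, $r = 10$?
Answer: $\frac{6755251}{65} \approx 1.0393 \cdot 10^{5}$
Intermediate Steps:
$m{\left(v,h \right)} = 4 + h$
$b{\left(B,U \right)} = 10 + B U$ ($b{\left(B,U \right)} = B U + 10 = 10 + B U$)
$Y{\left(I \right)} = \frac{4 + I}{I}$
$N - Y{\left(b{\left(5,11 \right)} \right)} = 103928 - \frac{4 + \left(10 + 5 \cdot 11\right)}{10 + 5 \cdot 11} = 103928 - \frac{4 + \left(10 + 55\right)}{10 + 55} = 103928 - \frac{4 + 65}{65} = 103928 - \frac{1}{65} \cdot 69 = 103928 - \frac{69}{65} = \frac{6755251}{65}$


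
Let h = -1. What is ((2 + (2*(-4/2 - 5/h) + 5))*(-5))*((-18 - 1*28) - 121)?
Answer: 10855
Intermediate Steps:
((2 + (2*(-4/2 - 5/h) + 5))*(-5))*((-18 - 1*28) - 121) = ((2 + (2*(-4/2 - 5/(-1)) + 5))*(-5))*((-18 - 1*28) - 121) = ((2 + (2*(-4*1/2 - 5*(-1)) + 5))*(-5))*((-18 - 28) - 121) = ((2 + (2*(-2 + 5) + 5))*(-5))*(-46 - 121) = ((2 + (2*3 + 5))*(-5))*(-167) = ((2 + (6 + 5))*(-5))*(-167) = ((2 + 11)*(-5))*(-167) = (13*(-5))*(-167) = -65*(-167) = 10855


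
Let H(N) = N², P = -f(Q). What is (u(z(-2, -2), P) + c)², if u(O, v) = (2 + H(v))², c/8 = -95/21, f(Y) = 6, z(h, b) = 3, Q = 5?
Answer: 874030096/441 ≈ 1.9819e+6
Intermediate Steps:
c = -760/21 (c = 8*(-95/21) = -760/21 ≈ -36.190)
P = -6 (P = -1*6 = -6)
u(O, v) = (2 + v²)²
(u(z(-2, -2), P) + c)² = ((2 + (-6)²)² - 760/21)² = ((2 + 36)² - 760/21)² = (38² - 760/21)² = (1444 - 760/21)² = (29564/21)² = 874030096/441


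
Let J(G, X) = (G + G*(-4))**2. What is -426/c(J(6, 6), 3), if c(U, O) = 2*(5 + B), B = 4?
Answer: -71/3 ≈ -23.667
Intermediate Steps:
J(G, X) = 9*G**2 (J(G, X) = (G - 4*G)**2 = (-3*G)**2 = 9*G**2)
c(U, O) = 18 (c(U, O) = 2*(5 + 4) = 2*9 = 18)
-426/c(J(6, 6), 3) = -426/18 = -426*1/18 = -71/3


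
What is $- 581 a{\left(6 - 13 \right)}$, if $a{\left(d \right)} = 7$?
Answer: $-4067$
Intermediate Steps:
$- 581 a{\left(6 - 13 \right)} = \left(-581\right) 7 = -4067$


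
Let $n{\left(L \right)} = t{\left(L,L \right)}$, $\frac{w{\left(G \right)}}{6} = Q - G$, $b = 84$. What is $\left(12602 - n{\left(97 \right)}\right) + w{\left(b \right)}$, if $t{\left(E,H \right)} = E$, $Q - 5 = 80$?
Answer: $12511$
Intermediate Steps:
$Q = 85$ ($Q = 5 + 80 = 85$)
$w{\left(G \right)} = 510 - 6 G$ ($w{\left(G \right)} = 6 \left(85 - G\right) = 510 - 6 G$)
$n{\left(L \right)} = L$
$\left(12602 - n{\left(97 \right)}\right) + w{\left(b \right)} = \left(12602 - 97\right) + \left(510 - 504\right) = 12505 + 6 = 12511$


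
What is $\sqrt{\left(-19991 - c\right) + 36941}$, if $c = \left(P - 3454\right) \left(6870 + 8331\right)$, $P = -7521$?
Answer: $5 \sqrt{6673917} \approx 12917.0$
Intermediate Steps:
$c = -166830975$ ($c = \left(-7521 - 3454\right) \left(6870 + 8331\right) = \left(-10975\right) 15201 = -166830975$)
$\sqrt{\left(-19991 - c\right) + 36941} = \sqrt{\left(-19991 - -166830975\right) + 36941} = \sqrt{\left(-19991 + 166830975\right) + 36941} = \sqrt{166810984 + 36941} = \sqrt{166847925} = 5 \sqrt{6673917}$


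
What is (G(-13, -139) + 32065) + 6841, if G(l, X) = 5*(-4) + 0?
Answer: 38886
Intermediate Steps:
G(l, X) = -20 (G(l, X) = -20 + 0 = -20)
(G(-13, -139) + 32065) + 6841 = (-20 + 32065) + 6841 = 32045 + 6841 = 38886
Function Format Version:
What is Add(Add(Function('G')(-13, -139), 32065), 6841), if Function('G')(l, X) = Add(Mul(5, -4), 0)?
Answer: 38886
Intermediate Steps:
Function('G')(l, X) = -20 (Function('G')(l, X) = Add(-20, 0) = -20)
Add(Add(Function('G')(-13, -139), 32065), 6841) = Add(Add(-20, 32065), 6841) = Add(32045, 6841) = 38886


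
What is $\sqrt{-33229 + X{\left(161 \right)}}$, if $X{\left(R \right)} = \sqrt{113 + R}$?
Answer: $\sqrt{-33229 + \sqrt{274}} \approx 182.24 i$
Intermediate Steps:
$\sqrt{-33229 + X{\left(161 \right)}} = \sqrt{-33229 + \sqrt{113 + 161}} = \sqrt{-33229 + \sqrt{274}}$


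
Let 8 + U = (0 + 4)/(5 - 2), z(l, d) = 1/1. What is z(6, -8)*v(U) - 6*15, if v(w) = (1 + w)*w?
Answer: -470/9 ≈ -52.222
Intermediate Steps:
z(l, d) = 1
U = -20/3 (U = -8 + (0 + 4)/(5 - 2) = -8 + 4/3 = -20/3 ≈ -6.6667)
v(w) = w*(1 + w)
z(6, -8)*v(U) - 6*15 = 1*(-20*(1 - 20/3)/3) - 6*15 = 1*(-20/3*(-17/3)) - 90 = 1*(340/9) - 90 = 340/9 - 90 = -470/9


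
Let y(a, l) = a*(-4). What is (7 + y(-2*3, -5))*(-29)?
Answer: -899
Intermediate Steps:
y(a, l) = -4*a
(7 + y(-2*3, -5))*(-29) = (7 - (-8)*3)*(-29) = (7 - 4*(-6))*(-29) = (7 + 24)*(-29) = 31*(-29) = -899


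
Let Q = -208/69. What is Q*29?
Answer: -6032/69 ≈ -87.420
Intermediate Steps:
Q = -208/69 (Q = -208*1/69 = -208/69 ≈ -3.0145)
Q*29 = -208/69*29 = -6032/69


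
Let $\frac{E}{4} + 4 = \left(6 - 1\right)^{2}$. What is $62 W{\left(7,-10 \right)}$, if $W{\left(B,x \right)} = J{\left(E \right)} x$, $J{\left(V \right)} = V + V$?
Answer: $-104160$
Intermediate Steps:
$E = 84$ ($E = -16 + 4 \left(6 - 1\right)^{2} = -16 + 4 \cdot 5^{2} = -16 + 4 \cdot 25 = -16 + 100 = 84$)
$J{\left(V \right)} = 2 V$
$W{\left(B,x \right)} = 168 x$ ($W{\left(B,x \right)} = 2 \cdot 84 x = 168 x$)
$62 W{\left(7,-10 \right)} = 62 \cdot 168 \left(-10\right) = 62 \left(-1680\right) = -104160$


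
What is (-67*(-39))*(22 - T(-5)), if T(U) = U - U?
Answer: 57486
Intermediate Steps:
T(U) = 0
(-67*(-39))*(22 - T(-5)) = (-67*(-39))*(22 - 1*0) = 2613*(22 + 0) = 2613*22 = 57486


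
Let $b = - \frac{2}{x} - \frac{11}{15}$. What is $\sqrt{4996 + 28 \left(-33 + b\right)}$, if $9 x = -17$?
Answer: $\frac{2 \sqrt{66343605}}{255} \approx 63.884$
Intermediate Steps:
$x = - \frac{17}{9}$ ($x = \frac{1}{9} \left(-17\right) = - \frac{17}{9} \approx -1.8889$)
$b = \frac{83}{255}$ ($b = - \frac{2}{- \frac{17}{9}} - \frac{11}{15} = \left(-2\right) \left(- \frac{9}{17}\right) - \frac{11}{15} = \frac{18}{17} - \frac{11}{15} = \frac{83}{255} \approx 0.32549$)
$\sqrt{4996 + 28 \left(-33 + b\right)} = \sqrt{4996 + 28 \left(-33 + \frac{83}{255}\right)} = \sqrt{4996 + 28 \left(- \frac{8332}{255}\right)} = \sqrt{4996 - \frac{233296}{255}} = \sqrt{\frac{1040684}{255}} = \frac{2 \sqrt{66343605}}{255}$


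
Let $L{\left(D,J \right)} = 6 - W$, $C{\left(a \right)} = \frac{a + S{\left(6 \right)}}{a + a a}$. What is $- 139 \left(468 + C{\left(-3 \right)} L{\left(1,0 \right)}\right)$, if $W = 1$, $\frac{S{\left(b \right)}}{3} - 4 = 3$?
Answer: $-67137$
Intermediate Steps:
$S{\left(b \right)} = 21$ ($S{\left(b \right)} = 12 + 3 \cdot 3 = 12 + 9 = 21$)
$C{\left(a \right)} = \frac{21 + a}{a + a^{2}}$ ($C{\left(a \right)} = \frac{a + 21}{a + a a} = \frac{21 + a}{a + a^{2}}$)
$L{\left(D,J \right)} = 5$ ($L{\left(D,J \right)} = 6 - 1 = 5$)
$- 139 \left(468 + C{\left(-3 \right)} L{\left(1,0 \right)}\right) = - 139 \left(468 + \frac{21 - 3}{\left(-3\right) \left(1 - 3\right)} 5\right) = - 139 \left(468 + \left(- \frac{1}{3}\right) \frac{1}{-2} \cdot 18 \cdot 5\right) = - 139 \left(468 + \left(- \frac{1}{3}\right) \left(- \frac{1}{2}\right) 18 \cdot 5\right) = - 139 \left(468 + 3 \cdot 5\right) = - 139 \left(468 + 15\right) = \left(-139\right) 483 = -67137$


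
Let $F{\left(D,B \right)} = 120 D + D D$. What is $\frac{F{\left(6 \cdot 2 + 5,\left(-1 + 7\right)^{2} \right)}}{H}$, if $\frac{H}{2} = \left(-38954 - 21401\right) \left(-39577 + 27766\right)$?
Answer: $\frac{2329}{1425705810} \approx 1.6336 \cdot 10^{-6}$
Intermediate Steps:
$H = 1425705810$ ($H = 2 \left(-38954 - 21401\right) \left(-39577 + 27766\right) = 2 \left(\left(-60355\right) \left(-11811\right)\right) = 2 \cdot 712852905 = 1425705810$)
$F{\left(D,B \right)} = D^{2} + 120 D$ ($F{\left(D,B \right)} = 120 D + D^{2} = D^{2} + 120 D$)
$\frac{F{\left(6 \cdot 2 + 5,\left(-1 + 7\right)^{2} \right)}}{H} = \frac{\left(6 \cdot 2 + 5\right) \left(120 + \left(6 \cdot 2 + 5\right)\right)}{1425705810} = \left(12 + 5\right) \left(120 + \left(12 + 5\right)\right) \frac{1}{1425705810} = 17 \left(120 + 17\right) \frac{1}{1425705810} = 17 \cdot 137 \cdot \frac{1}{1425705810} = 2329 \cdot \frac{1}{1425705810} = \frac{2329}{1425705810}$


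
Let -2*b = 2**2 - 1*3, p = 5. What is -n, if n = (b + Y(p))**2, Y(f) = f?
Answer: -81/4 ≈ -20.250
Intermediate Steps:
b = -1/2 (b = -(2**2 - 1*3)/2 = -(4 - 3)/2 = -1/2*1 = -1/2 ≈ -0.50000)
n = 81/4 (n = (-1/2 + 5)**2 = (9/2)**2 = 81/4 ≈ 20.250)
-n = -1*81/4 = -81/4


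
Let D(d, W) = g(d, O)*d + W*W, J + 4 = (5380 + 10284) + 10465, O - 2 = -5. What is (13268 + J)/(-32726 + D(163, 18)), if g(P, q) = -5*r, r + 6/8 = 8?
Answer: -17508/17027 ≈ -1.0282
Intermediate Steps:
r = 29/4 (r = -¾ + 8 = 29/4 ≈ 7.2500)
O = -3 (O = 2 - 5 = -3)
g(P, q) = -145/4 (g(P, q) = -5*29/4 = -145/4)
J = 26125 (J = -4 + ((5380 + 10284) + 10465) = -4 + (15664 + 10465) = -4 + 26129 = 26125)
D(d, W) = W² - 145*d/4 (D(d, W) = -145*d/4 + W*W = -145*d/4 + W² = W² - 145*d/4)
(13268 + J)/(-32726 + D(163, 18)) = (13268 + 26125)/(-32726 + (18² - 145/4*163)) = 39393/(-32726 + (324 - 23635/4)) = 39393/(-32726 - 22339/4) = 39393/(-153243/4) = 39393*(-4/153243) = -17508/17027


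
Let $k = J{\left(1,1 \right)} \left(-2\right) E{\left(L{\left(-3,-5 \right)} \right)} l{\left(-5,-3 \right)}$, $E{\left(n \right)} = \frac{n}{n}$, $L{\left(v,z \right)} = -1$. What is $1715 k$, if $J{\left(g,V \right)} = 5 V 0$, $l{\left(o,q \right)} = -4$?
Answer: $0$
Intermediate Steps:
$E{\left(n \right)} = 1$
$J{\left(g,V \right)} = 0$
$k = 0$ ($k = 0 \left(-2\right) 1 \left(-4\right) = 0 \cdot 1 \left(-4\right) = 0 \left(-4\right) = 0$)
$1715 k = 1715 \cdot 0 = 0$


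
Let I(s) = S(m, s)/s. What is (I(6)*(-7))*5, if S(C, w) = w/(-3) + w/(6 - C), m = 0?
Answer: 35/6 ≈ 5.8333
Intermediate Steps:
S(C, w) = -w/3 + w/(6 - C) (S(C, w) = w*(-⅓) + w/(6 - C) = -w/3 + w/(6 - C))
I(s) = -⅙ (I(s) = (s*(3 - 1*0)/(3*(-6 + 0)))/s = ((⅓)*s*(3 + 0)/(-6))/s = ((⅓)*s*(-⅙)*3)/s = (-s/6)/s = -⅙)
(I(6)*(-7))*5 = -⅙*(-7)*5 = (7/6)*5 = 35/6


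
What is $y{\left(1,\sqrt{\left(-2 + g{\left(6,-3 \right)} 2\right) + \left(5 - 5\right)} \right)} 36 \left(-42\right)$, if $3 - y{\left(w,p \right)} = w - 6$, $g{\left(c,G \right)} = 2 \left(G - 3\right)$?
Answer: $-12096$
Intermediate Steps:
$g{\left(c,G \right)} = -6 + 2 G$ ($g{\left(c,G \right)} = 2 \left(-3 + G\right) = -6 + 2 G$)
$y{\left(w,p \right)} = 9 - w$ ($y{\left(w,p \right)} = 3 - \left(w - 6\right) = 3 - \left(-6 + w\right) = 9 - w$)
$y{\left(1,\sqrt{\left(-2 + g{\left(6,-3 \right)} 2\right) + \left(5 - 5\right)} \right)} 36 \left(-42\right) = \left(9 - 1\right) 36 \left(-42\right) = 8 \cdot 36 \left(-42\right) = 288 \left(-42\right) = -12096$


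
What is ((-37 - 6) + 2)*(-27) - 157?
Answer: 950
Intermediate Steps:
((-37 - 6) + 2)*(-27) - 157 = (-43 + 2)*(-27) - 157 = -41*(-27) - 157 = 1107 - 157 = 950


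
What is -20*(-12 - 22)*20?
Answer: 13600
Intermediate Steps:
-20*(-12 - 22)*20 = -20*(-34)*20 = 680*20 = 13600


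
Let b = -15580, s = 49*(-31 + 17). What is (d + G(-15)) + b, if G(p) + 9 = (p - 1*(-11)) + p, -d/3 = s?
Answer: -13550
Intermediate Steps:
s = -686 (s = 49*(-14) = -686)
d = 2058 (d = -3*(-686) = 2058)
G(p) = 2 + 2*p (G(p) = -9 + ((p - 1*(-11)) + p) = -9 + ((p + 11) + p) = -9 + ((11 + p) + p) = -9 + (11 + 2*p) = 2 + 2*p)
(d + G(-15)) + b = (2058 + (2 + 2*(-15))) - 15580 = (2058 + (2 - 30)) - 15580 = (2058 - 28) - 15580 = 2030 - 15580 = -13550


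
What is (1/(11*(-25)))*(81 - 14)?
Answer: -67/275 ≈ -0.24364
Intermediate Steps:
(1/(11*(-25)))*(81 - 14) = ((1/11)*(-1/25))*67 = -1/275*67 = -67/275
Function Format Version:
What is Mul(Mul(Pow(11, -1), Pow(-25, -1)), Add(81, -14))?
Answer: Rational(-67, 275) ≈ -0.24364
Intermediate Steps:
Mul(Mul(Pow(11, -1), Pow(-25, -1)), Add(81, -14)) = Mul(Mul(Rational(1, 11), Rational(-1, 25)), 67) = Mul(Rational(-1, 275), 67) = Rational(-67, 275)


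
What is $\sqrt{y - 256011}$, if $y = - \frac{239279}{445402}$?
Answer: $\frac{i \sqrt{50788321838326802}}{445402} \approx 505.98 i$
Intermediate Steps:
$y = - \frac{239279}{445402}$ ($y = \left(-239279\right) \frac{1}{445402} = - \frac{239279}{445402} \approx -0.53722$)
$\sqrt{y - 256011} = \sqrt{- \frac{239279}{445402} - 256011} = \sqrt{- \frac{114028050701}{445402}} = \frac{i \sqrt{50788321838326802}}{445402}$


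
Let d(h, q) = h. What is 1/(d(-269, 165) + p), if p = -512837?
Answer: -1/513106 ≈ -1.9489e-6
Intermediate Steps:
1/(d(-269, 165) + p) = 1/(-269 - 512837) = 1/(-513106) = -1/513106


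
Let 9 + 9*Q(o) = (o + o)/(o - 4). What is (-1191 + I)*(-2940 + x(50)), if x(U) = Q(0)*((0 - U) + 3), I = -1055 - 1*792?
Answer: 8788934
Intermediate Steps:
I = -1847 (I = -1055 - 792 = -1847)
Q(o) = -1 + 2*o/(9*(-4 + o)) (Q(o) = -1 + ((o + o)/(o - 4))/9 = -1 + ((2*o)/(-4 + o))/9 = -1 + (2*o/(-4 + o))/9 = -1 + 2*o/(9*(-4 + o)))
x(U) = -3 + U (x(U) = ((36 - 7*0)/(9*(-4 + 0)))*((0 - U) + 3) = ((1/9)*(36 + 0)/(-4))*(-U + 3) = ((1/9)*(-1/4)*36)*(3 - U) = -(3 - U) = -3 + U)
(-1191 + I)*(-2940 + x(50)) = (-1191 - 1847)*(-2940 + (-3 + 50)) = -3038*(-2940 + 47) = -3038*(-2893) = 8788934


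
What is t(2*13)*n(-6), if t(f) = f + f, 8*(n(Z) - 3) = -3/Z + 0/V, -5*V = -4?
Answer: 637/4 ≈ 159.25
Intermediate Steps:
V = ⅘ (V = -⅕*(-4) = ⅘ ≈ 0.80000)
n(Z) = 3 - 3/(8*Z) (n(Z) = 3 + (-3/Z + 0/(⅘))/8 = 3 + (-3/Z + 0*(5/4))/8 = 3 + (-3/Z + 0)/8 = 3 + (-3/Z)/8 = 3 - 3/(8*Z))
t(f) = 2*f
t(2*13)*n(-6) = (2*(2*13))*(3 - 3/8/(-6)) = (2*26)*(3 - 3/8*(-⅙)) = 52*(3 + 1/16) = 52*(49/16) = 637/4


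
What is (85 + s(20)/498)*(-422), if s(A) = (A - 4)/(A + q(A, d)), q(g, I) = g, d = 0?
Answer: -44658572/1245 ≈ -35870.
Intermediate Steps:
s(A) = (-4 + A)/(2*A) (s(A) = (A - 4)/(A + A) = (-4 + A)/((2*A)) = (-4 + A)*(1/(2*A)) = (-4 + A)/(2*A))
(85 + s(20)/498)*(-422) = (85 + ((1/2)*(-4 + 20)/20)/498)*(-422) = (85 + ((1/2)*(1/20)*16)*(1/498))*(-422) = (85 + (2/5)*(1/498))*(-422) = (85 + 1/1245)*(-422) = (105826/1245)*(-422) = -44658572/1245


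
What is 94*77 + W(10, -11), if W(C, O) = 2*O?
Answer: 7216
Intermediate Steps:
94*77 + W(10, -11) = 94*77 + 2*(-11) = 7238 - 22 = 7216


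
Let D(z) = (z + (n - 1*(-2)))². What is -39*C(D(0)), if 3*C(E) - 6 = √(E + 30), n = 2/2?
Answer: -78 - 13*√39 ≈ -159.19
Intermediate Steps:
n = 1 (n = 2*(½) = 1)
D(z) = (3 + z)² (D(z) = (z + (1 - 1*(-2)))² = (z + (1 + 2))² = (z + 3)² = (3 + z)²)
C(E) = 2 + √(30 + E)/3 (C(E) = 2 + √(E + 30)/3 = 2 + √(30 + E)/3)
-39*C(D(0)) = -39*(2 + √(30 + (3 + 0)²)/3) = -39*(2 + √(30 + 3²)/3) = -39*(2 + √(30 + 9)/3) = -39*(2 + √39/3) = -78 - 13*√39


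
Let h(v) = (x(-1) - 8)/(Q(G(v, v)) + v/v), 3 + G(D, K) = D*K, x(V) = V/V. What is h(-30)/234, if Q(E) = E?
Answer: -7/210132 ≈ -3.3312e-5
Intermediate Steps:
x(V) = 1
G(D, K) = -3 + D*K
h(v) = -7/(-2 + v²) (h(v) = (1 - 8)/((-3 + v*v) + v/v) = -7/((-3 + v²) + 1) = -7/(-2 + v²))
h(-30)/234 = -7/(-2 + (-30)²)/234 = -7/(-2 + 900)*(1/234) = -7/898*(1/234) = -7*1/898*(1/234) = -7/898*1/234 = -7/210132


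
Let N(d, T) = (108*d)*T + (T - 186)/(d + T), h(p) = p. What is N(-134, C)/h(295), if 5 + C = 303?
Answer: -176818868/12095 ≈ -14619.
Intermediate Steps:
C = 298 (C = -5 + 303 = 298)
N(d, T) = (-186 + T)/(T + d) + 108*T*d (N(d, T) = 108*T*d + (-186 + T)/(T + d) = (-186 + T)/(T + d) + 108*T*d)
N(-134, C)/h(295) = ((-186 + 298 + 108*298*(-134)² + 108*(-134)*298²)/(298 - 134))/295 = ((-186 + 298 + 108*298*17956 + 108*(-134)*88804)/164)*(1/295) = ((-186 + 298 + 577895904 - 1285171488)/164)*(1/295) = ((1/164)*(-707275472))*(1/295) = -176818868/41*1/295 = -176818868/12095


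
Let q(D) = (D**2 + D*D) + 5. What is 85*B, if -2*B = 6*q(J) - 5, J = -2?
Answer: -6205/2 ≈ -3102.5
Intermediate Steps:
q(D) = 5 + 2*D**2 (q(D) = (D**2 + D**2) + 5 = 2*D**2 + 5 = 5 + 2*D**2)
B = -73/2 (B = -(6*(5 + 2*(-2)**2) - 5)/2 = -(6*(5 + 2*4) - 5)/2 = -(6*(5 + 8) - 5)/2 = -(6*13 - 5)/2 = -(78 - 5)/2 = -1/2*73 = -73/2 ≈ -36.500)
85*B = 85*(-73/2) = -6205/2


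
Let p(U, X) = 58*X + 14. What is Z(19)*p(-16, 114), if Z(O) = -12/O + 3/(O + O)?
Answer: -69573/19 ≈ -3661.7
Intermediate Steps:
p(U, X) = 14 + 58*X
Z(O) = -21/(2*O) (Z(O) = -12/O + 3/((2*O)) = -12/O + 3*(1/(2*O)) = -12/O + 3/(2*O) = -21/(2*O))
Z(19)*p(-16, 114) = (-21/2/19)*(14 + 58*114) = (-21/2*1/19)*(14 + 6612) = -21/38*6626 = -69573/19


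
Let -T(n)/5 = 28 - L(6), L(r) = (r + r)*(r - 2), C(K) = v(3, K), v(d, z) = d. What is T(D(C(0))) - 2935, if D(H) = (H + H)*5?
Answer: -2835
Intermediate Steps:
C(K) = 3
L(r) = 2*r*(-2 + r) (L(r) = (2*r)*(-2 + r) = 2*r*(-2 + r))
D(H) = 10*H (D(H) = (2*H)*5 = 10*H)
T(n) = 100 (T(n) = -5*(28 - 2*6*(-2 + 6)) = -5*(28 - 2*6*4) = -5*(28 - 1*48) = -5*(28 - 48) = -5*(-20) = 100)
T(D(C(0))) - 2935 = 100 - 2935 = -2835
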